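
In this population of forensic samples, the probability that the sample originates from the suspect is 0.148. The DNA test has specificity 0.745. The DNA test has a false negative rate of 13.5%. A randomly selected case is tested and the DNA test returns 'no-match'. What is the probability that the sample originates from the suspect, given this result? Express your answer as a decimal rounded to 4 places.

P(H | E) ≈ 0.0305

Write H for 'the sample originates from the suspect'. Prior odds H:¬H = 0.148/0.852 = 0.17371. For the 'no-match' outcome, the likelihood ratio is 0.135/0.745 = 0.18121.
Posterior odds = 0.17371 × 0.18121 = 0.031477, so P(H|E) = 0.031477/(1+0.031477) = 0.0305.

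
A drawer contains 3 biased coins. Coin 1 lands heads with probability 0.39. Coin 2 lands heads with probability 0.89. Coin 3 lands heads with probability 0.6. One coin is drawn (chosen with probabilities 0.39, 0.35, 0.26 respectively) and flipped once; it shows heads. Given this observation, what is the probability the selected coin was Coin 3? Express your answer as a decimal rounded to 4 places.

Posterior probability ≈ 0.2518

P(heads|C1) = 0.39; P(heads|C2) = 0.89; P(heads|C3) = 0.6.
Prior × likelihood for each source: 0.39·0.39=0.1521, 0.35·0.89=0.3115, 0.26·0.6=0.1560. Summing gives P(heads) = 0.61960.
P(Coin 3 | heads) = 0.1560 / 0.61960 = 0.2518.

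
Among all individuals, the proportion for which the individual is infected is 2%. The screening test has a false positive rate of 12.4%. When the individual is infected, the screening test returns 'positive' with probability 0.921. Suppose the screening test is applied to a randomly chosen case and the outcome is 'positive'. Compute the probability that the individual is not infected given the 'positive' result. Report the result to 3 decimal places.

P(¬H | E) ≈ 0.868

Let H be the event that the individual is infected. P(H) = 0.02, so P(¬H) = 0.98. With E the 'positive' result, P(E|H) = 0.921 and P(E|¬H) = 0.124.
P(E) = 0.921·0.02 + 0.124·0.98 = 0.018420 + 0.12152 = 0.13994.
By Bayes' theorem, P(H|E) = 0.018420 / 0.13994 = 0.132. Hence P(¬H|E) = 1 − 0.132 = 0.868.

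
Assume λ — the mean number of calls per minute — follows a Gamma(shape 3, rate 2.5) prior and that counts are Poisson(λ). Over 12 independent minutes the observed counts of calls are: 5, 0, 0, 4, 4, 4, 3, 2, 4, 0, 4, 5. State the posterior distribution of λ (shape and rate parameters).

Posterior: Gamma(shape=38, rate=14.5)

The Poisson likelihood adds the total count to the shape and the number of exposure periods to the rate. Here ∑xᵢ = 35 and n = 12, so shape 3→38 and rate 2.5→14.5.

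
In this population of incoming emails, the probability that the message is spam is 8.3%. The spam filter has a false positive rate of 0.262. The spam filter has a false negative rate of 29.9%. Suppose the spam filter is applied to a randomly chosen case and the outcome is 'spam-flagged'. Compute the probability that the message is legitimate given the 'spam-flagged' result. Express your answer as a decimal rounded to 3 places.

Write H for 'the message is spam'. Prior odds H:¬H = 0.083/0.917 = 0.090513. For the 'spam-flagged' outcome, the likelihood ratio is 0.701/0.262 = 2.6756.
Posterior odds = 0.090513 × 2.6756 = 0.24217, so P(H|E) = 0.24217/(1+0.24217) = 0.195. Then P(¬H|E) = 1 − 0.195 = 0.805.

P(¬H | E) ≈ 0.805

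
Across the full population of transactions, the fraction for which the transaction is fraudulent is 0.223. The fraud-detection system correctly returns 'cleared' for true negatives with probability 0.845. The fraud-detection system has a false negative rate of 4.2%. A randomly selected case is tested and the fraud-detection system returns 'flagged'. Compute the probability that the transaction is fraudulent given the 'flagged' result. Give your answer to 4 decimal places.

P(H | E) ≈ 0.6395

Write H for 'the transaction is fraudulent'. Prior odds H:¬H = 0.223/0.777 = 0.28700. For the 'flagged' outcome, the likelihood ratio is 0.958/0.155 = 6.1806.
Posterior odds = 0.28700 × 6.1806 = 1.7739, so P(H|E) = 1.7739/(1+1.7739) = 0.6395.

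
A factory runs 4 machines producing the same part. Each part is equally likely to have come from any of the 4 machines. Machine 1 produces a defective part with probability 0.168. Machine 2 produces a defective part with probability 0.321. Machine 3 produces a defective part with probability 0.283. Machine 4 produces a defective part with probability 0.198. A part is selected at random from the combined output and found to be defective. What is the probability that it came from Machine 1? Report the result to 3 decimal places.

Posterior probability ≈ 0.173

P(defective|M1) = 0.168; P(defective|M2) = 0.321; P(defective|M3) = 0.283; P(defective|M4) = 0.198.
Prior × likelihood for each source: 0.25·0.168=0.04200, 0.25·0.321=0.08025, 0.25·0.283=0.07075, 0.25·0.198=0.04950. Summing gives P(defective) = 0.24250.
P(Machine 1 | defective) = 0.04200 / 0.24250 = 0.173.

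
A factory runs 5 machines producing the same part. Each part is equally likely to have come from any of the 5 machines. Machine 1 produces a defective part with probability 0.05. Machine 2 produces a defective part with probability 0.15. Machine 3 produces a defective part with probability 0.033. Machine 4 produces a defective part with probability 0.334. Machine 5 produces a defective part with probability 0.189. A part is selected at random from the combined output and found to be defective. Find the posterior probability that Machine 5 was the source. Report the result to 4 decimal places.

Posterior probability ≈ 0.2500

Tabulate prior·likelihood by source: [1] prior 0.2, lik 0.05, product 0.01000; [2] prior 0.2, lik 0.15, product 0.03000; [3] prior 0.2, lik 0.033, product 0.006600; [4] prior 0.2, lik 0.334, product 0.06680; [5] prior 0.2, lik 0.189, product 0.03780.
Normalizing constant = 0.15120; the posterior for Machine 5 is its product over the sum, 0.03780/0.15120 = 0.2500.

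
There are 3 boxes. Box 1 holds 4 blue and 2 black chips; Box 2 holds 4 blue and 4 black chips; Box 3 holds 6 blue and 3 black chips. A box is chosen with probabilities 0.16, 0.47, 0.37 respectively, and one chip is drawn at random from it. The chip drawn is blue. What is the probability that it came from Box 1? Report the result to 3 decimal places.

Tabulate prior·likelihood by source: [1] prior 0.16, lik 0.6667, product 0.1067; [2] prior 0.47, lik 0.5, product 0.2350; [3] prior 0.37, lik 0.6667, product 0.2467.
Normalizing constant = 0.58833; the posterior for Box 1 is its product over the sum, 0.1067/0.58833 = 0.181.

Posterior probability ≈ 0.181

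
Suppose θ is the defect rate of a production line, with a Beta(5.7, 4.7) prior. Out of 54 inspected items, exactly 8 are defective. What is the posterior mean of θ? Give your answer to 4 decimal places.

The binomial likelihood is conjugate to the Beta prior: with 8 successes and 46 failures, the posterior is Beta(5.7+8, 4.7+46) = Beta(13.7, 50.7).
Posterior mean = α/(α+β) = 13.7/64.4 = 0.2127.

Posterior mean ≈ 0.2127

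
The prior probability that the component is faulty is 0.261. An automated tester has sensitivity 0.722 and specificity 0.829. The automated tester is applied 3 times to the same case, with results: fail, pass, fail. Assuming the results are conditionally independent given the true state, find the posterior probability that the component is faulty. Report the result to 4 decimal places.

Let H be the event that the component is faulty; start with P(H) = 0.261. P('fail'|H) = 0.722, P('fail'|¬H) = 0.171.
Update on result 1 ('fail'): P(H) ← 0.722·0.2610 / (0.722·0.2610 + 0.171·0.7390) = 0.18844/0.31481 = 0.5986.
Update on result 2 ('pass'): P(H) ← 0.278·0.5986 / (0.278·0.5986 + 0.829·0.4014) = 0.16641/0.49918 = 0.3334.
Update on result 3 ('fail'): P(H) ← 0.722·0.3334 / (0.722·0.3334 + 0.171·0.6666) = 0.24069/0.35468 = 0.6786.

Posterior P(H) ≈ 0.6786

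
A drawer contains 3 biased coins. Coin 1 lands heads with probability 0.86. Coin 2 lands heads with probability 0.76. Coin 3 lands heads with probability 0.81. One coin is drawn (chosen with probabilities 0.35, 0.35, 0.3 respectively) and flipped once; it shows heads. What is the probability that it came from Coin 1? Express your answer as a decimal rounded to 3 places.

P(heads|C1) = 0.86; P(heads|C2) = 0.76; P(heads|C3) = 0.81.
Prior × likelihood for each source: 0.35·0.86=0.3010, 0.35·0.76=0.2660, 0.3·0.81=0.2430. Summing gives P(heads) = 0.81000.
P(Coin 1 | heads) = 0.3010 / 0.81000 = 0.372.

Posterior probability ≈ 0.372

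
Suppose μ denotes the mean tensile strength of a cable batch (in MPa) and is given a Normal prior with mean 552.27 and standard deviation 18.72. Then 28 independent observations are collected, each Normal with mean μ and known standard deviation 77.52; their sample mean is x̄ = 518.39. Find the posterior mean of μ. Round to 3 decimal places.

Posterior mean ≈ 531.258

Prior precision 1/τ₀² = 1/18.72² = 0.00285357; data precision n/σ² = 28/77.52² = 0.00465941.
Posterior precision = 0.00285357 + 0.00465941 = 0.00751297.
Posterior mean = (0.00285357·552.27 + 0.00465941·518.39) / 0.00751297 = 531.258.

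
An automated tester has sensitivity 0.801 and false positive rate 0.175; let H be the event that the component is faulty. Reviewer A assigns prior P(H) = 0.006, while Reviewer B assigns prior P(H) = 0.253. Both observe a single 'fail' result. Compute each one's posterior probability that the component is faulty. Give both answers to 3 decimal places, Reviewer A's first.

Reviewer A: 0.027; Reviewer B: 0.608

P('+'|H) = 0.801, P('+'|¬H) = 0.175.
Reviewer A: numerator 0.801·0.006 = 0.0048060; evidence = 0.0048060+0.175·0.994 = 0.17876; posterior = 0.027.
Reviewer B: numerator 0.801·0.253 = 0.20265; evidence = 0.20265+0.175·0.747 = 0.33338; posterior = 0.608.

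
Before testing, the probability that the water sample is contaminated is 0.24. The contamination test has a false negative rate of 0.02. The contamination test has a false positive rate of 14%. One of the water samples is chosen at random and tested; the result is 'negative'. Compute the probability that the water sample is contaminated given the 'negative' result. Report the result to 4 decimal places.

Let H be the event that the water sample is contaminated. P(H) = 0.24, so P(¬H) = 0.76. With E the 'negative' result, P(E|H) = 0.02 and P(E|¬H) = 0.86.
P(E) = 0.02·0.24 + 0.86·0.76 = 0.0048000 + 0.65360 = 0.65840.
By Bayes' theorem, P(H|E) = 0.0048000 / 0.65840 = 0.0073.

P(H | E) ≈ 0.0073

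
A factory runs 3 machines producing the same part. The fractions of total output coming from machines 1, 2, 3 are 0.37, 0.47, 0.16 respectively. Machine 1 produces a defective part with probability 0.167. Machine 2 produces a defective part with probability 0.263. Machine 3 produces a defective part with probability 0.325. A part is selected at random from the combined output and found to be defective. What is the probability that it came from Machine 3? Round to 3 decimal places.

Posterior probability ≈ 0.219

Tabulate prior·likelihood by source: [1] prior 0.37, lik 0.167, product 0.06179; [2] prior 0.47, lik 0.263, product 0.1236; [3] prior 0.16, lik 0.325, product 0.05200.
Normalizing constant = 0.23740; the posterior for Machine 3 is its product over the sum, 0.05200/0.23740 = 0.219.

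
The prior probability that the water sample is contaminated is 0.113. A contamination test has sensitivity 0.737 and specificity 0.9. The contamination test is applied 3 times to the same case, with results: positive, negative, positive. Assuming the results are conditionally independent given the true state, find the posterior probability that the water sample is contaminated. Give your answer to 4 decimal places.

Posterior P(H) ≈ 0.6691

Let H be the event that the water sample is contaminated; start with P(H) = 0.113. P('positive'|H) = 0.737, P('positive'|¬H) = 0.1.
Update on result 1 ('positive'): P(H) ← 0.737·0.1130 / (0.737·0.1130 + 0.1·0.8870) = 0.083281/0.17198 = 0.4842.
Update on result 2 ('negative'): P(H) ← 0.263·0.4842 / (0.263·0.4842 + 0.9·0.5158) = 0.12736/0.59154 = 0.2153.
Update on result 3 ('positive'): P(H) ← 0.737·0.2153 / (0.737·0.2153 + 0.1·0.7847) = 0.15867/0.23714 = 0.6691.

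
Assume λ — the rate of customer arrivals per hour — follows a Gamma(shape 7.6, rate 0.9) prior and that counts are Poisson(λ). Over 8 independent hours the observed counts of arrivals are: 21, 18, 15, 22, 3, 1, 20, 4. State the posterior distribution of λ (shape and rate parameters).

Posterior: Gamma(shape=111.6, rate=8.9)

The Poisson likelihood adds the total count to the shape and the number of exposure periods to the rate. Here ∑xᵢ = 104 and n = 8, so shape 7.6→111.6 and rate 0.9→8.9.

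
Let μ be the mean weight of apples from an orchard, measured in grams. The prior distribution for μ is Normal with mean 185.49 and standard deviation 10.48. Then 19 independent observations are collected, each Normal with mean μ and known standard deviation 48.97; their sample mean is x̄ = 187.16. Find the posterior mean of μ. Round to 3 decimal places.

Posterior mean ≈ 186.267

Prior precision 1/τ₀² = 1/10.48² = 0.00910495; data precision n/σ² = 19/48.97² = 0.00792307.
Posterior precision = 0.00910495 + 0.00792307 = 0.0170280.
Posterior mean = (0.00910495·185.49 + 0.00792307·187.16) / 0.0170280 = 186.267.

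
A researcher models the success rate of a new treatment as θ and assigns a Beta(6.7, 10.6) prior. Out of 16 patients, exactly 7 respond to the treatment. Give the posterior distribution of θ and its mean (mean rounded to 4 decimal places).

Observing 7 successes and 9 failures updates Beta(6.7, 10.6) by adding the success and failure counts to the two shape parameters: α = 6.7+7 = 13.7, β = 10.6+9 = 19.6.
E[θ | data] = 13.7/(13.7+19.6) = 0.4114.

Posterior: Beta(13.7, 19.6); mean ≈ 0.4114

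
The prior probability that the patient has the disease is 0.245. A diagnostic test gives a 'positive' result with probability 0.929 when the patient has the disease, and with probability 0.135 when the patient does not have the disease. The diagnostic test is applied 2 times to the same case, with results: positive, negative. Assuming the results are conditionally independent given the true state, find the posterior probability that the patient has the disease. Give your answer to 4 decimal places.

Posterior P(H) ≈ 0.1549

Let H be the event that the patient has the disease; start with P(H) = 0.245. P('positive'|H) = 0.929, P('positive'|¬H) = 0.135.
Update on result 1 ('positive'): P(H) ← 0.929·0.2450 / (0.929·0.2450 + 0.135·0.7550) = 0.22761/0.32953 = 0.6907.
Update on result 2 ('negative'): P(H) ← 0.071·0.6907 / (0.071·0.6907 + 0.865·0.3093) = 0.049039/0.31659 = 0.1549.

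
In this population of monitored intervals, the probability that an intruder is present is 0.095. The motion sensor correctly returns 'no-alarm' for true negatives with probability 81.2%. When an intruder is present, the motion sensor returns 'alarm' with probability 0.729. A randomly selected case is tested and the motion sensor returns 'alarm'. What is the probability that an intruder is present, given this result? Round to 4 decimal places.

P(H | E) ≈ 0.2893

Let H be the event that an intruder is present. P(H) = 0.095, so P(¬H) = 0.905. With E the 'alarm' result, P(E|H) = 0.729 and P(E|¬H) = 0.188.
P(E) = 0.729·0.095 + 0.188·0.905 = 0.069255 + 0.17014 = 0.23940.
By Bayes' theorem, P(H|E) = 0.069255 / 0.23940 = 0.2893.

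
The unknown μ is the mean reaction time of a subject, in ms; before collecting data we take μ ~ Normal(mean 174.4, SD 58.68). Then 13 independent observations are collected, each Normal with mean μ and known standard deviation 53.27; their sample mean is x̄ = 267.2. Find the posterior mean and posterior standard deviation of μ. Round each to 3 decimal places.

With known σ, the Normal prior is conjugate. Weight on the data is w = (n/σ²)/(n/σ² + 1/τ₀²) = 0.00458119/(0.00458119+0.00029042) = 0.94039.
Posterior mean = w·x̄ + (1−w)·μ₀ = 0.94039·267.2 + 0.059614·174.4 = 261.668. Posterior variance = 1/(0.00458119+0.00029042) = 205.271, so SD = 14.327.

Posterior mean ≈ 261.668; posterior SD ≈ 14.327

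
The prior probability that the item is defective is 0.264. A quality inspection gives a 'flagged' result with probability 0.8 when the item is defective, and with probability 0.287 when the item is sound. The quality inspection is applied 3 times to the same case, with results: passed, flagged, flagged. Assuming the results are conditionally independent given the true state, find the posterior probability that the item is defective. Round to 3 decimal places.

With H the event that the item is defective, the joint likelihood of the observed sequence is P(data|H) = 0.2·0.8·0.8 = 0.12800 and P(data|¬H) = 0.713·0.287·0.287 = 0.058729.
Bayes: P(H|data) = 0.264·0.12800 / (0.264·0.12800 + 0.736·0.058729) = 0.033792/0.077017 = 0.4388.

Posterior P(H) ≈ 0.439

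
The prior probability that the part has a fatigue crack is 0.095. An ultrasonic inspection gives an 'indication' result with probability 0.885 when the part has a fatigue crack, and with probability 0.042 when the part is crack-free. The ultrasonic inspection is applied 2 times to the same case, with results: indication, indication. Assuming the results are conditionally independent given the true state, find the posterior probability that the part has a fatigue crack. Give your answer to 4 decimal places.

Posterior P(H) ≈ 0.9790

Let H be the event that the part has a fatigue crack; start with P(H) = 0.095. P('indication'|H) = 0.885, P('indication'|¬H) = 0.042.
Update on result 1 ('indication'): P(H) ← 0.885·0.0950 / (0.885·0.0950 + 0.042·0.9050) = 0.084075/0.12208 = 0.6887.
Update on result 2 ('indication'): P(H) ← 0.885·0.6887 / (0.885·0.6887 + 0.042·0.3113) = 0.60946/0.62254 = 0.9790.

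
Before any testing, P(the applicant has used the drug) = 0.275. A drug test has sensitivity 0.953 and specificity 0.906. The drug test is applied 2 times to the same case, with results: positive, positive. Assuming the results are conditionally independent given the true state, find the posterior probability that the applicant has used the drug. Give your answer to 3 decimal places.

Let H be the event that the applicant has used the drug; start with P(H) = 0.275. P('positive'|H) = 0.953, P('positive'|¬H) = 0.094.
Update on result 1 ('positive'): P(H) ← 0.953·0.2750 / (0.953·0.2750 + 0.094·0.7250) = 0.26208/0.33022 = 0.7936.
Update on result 2 ('positive'): P(H) ← 0.953·0.7936 / (0.953·0.7936 + 0.094·0.2064) = 0.75633/0.77572 = 0.9750.

Posterior P(H) ≈ 0.975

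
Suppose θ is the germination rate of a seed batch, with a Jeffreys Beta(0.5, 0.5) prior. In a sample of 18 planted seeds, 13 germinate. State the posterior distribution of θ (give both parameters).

Posterior: Beta(13.5, 5.5)

The binomial likelihood is conjugate to the Beta prior: with 13 successes and 5 failures, the posterior is Beta(0.5+13, 0.5+5) = Beta(13.5, 5.5).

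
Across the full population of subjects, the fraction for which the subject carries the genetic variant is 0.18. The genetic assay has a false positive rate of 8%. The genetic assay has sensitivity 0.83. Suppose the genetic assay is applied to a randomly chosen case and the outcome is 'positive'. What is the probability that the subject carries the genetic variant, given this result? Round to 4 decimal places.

P(H | E) ≈ 0.6949

Write H for 'the subject carries the genetic variant'. Prior odds H:¬H = 0.18/0.82 = 0.21951. For the 'positive' outcome, the likelihood ratio is 0.83/0.08 = 10.375.
Posterior odds = 0.21951 × 10.375 = 2.2774, so P(H|E) = 2.2774/(1+2.2774) = 0.6949.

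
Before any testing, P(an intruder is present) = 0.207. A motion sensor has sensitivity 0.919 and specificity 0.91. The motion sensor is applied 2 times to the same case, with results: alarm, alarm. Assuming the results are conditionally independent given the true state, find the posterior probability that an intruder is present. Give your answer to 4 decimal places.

Posterior P(H) ≈ 0.9646

Let H be the event that an intruder is present; start with P(H) = 0.207. P('alarm'|H) = 0.919, P('alarm'|¬H) = 0.09.
Update on result 1 ('alarm'): P(H) ← 0.919·0.2070 / (0.919·0.2070 + 0.09·0.7930) = 0.19023/0.26160 = 0.7272.
Update on result 2 ('alarm'): P(H) ← 0.919·0.7272 / (0.919·0.7272 + 0.09·0.2728) = 0.66828/0.69283 = 0.9646.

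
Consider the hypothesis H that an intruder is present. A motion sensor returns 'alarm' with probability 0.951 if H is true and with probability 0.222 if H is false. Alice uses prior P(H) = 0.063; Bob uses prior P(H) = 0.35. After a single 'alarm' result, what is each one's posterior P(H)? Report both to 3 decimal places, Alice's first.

The likelihood ratio for an 'alarm' result is 0.951/0.222 = 4.2838.
Alice: prior odds 0.063/0.937 = 0.067236; posterior odds 0.28802; posterior probability 0.224.
Bob: prior odds 0.35/0.65 = 0.53846; posterior odds 2.3067; posterior probability 0.698.

Alice: 0.224; Bob: 0.698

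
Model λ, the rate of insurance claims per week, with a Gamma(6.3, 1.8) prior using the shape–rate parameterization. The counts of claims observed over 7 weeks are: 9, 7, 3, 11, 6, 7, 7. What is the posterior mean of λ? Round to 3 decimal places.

Posterior mean ≈ 6.398

Total count ∑xᵢ = 50 over n = 7 weeks.
Gamma is conjugate to the Poisson likelihood: posterior is Gamma(shape = 6.3+50 = 56.3, rate = 1.8+7 = 8.8).
Posterior mean = shape/rate = 56.3/8.8 = 6.398.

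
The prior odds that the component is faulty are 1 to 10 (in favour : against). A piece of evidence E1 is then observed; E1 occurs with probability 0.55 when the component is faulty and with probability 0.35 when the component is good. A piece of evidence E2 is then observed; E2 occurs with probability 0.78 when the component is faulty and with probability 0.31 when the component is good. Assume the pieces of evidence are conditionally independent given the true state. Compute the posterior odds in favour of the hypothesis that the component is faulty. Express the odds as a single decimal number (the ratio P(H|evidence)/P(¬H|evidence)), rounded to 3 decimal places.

Prior odds = 1/10 = 0.10000.
Likelihood ratio for E1 = 0.55/0.35 = 1.5714.
Likelihood ratio for E2 = 0.78/0.31 = 2.5161.
Posterior odds = prior odds × LR₁ × LR₂ = 0.39539.

Posterior odds ≈ 0.395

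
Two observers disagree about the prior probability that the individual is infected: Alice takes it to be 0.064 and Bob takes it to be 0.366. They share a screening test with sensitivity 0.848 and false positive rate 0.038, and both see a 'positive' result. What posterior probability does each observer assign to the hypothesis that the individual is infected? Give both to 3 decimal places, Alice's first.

Alice: 0.604; Bob: 0.928

The likelihood ratio for a 'positive' result is 0.848/0.038 = 22.316.
Alice: prior odds 0.064/0.936 = 0.068376; posterior odds 1.5259; posterior probability 0.604.
Bob: prior odds 0.366/0.634 = 0.57729; posterior odds 12.883; posterior probability 0.928.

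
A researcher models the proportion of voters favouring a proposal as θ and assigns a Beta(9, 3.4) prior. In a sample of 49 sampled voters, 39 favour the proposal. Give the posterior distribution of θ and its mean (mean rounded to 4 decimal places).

Observing 39 successes and 10 failures updates Beta(9, 3.4) by adding the success and failure counts to the two shape parameters: α = 9+39 = 48, β = 3.4+10 = 13.4.
E[θ | data] = 48/(48+13.4) = 0.7818.

Posterior: Beta(48, 13.4); mean ≈ 0.7818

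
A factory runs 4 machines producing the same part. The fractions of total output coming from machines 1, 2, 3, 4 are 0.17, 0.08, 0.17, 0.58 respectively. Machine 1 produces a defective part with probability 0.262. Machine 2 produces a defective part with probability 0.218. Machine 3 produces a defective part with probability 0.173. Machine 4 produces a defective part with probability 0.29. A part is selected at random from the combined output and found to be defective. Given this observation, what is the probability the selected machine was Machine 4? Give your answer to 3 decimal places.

P(defective|M1) = 0.262; P(defective|M2) = 0.218; P(defective|M3) = 0.173; P(defective|M4) = 0.29.
Prior × likelihood for each source: 0.17·0.262=0.04454, 0.08·0.218=0.01744, 0.17·0.173=0.02941, 0.58·0.29=0.1682. Summing gives P(defective) = 0.25959.
P(Machine 4 | defective) = 0.1682 / 0.25959 = 0.648.

Posterior probability ≈ 0.648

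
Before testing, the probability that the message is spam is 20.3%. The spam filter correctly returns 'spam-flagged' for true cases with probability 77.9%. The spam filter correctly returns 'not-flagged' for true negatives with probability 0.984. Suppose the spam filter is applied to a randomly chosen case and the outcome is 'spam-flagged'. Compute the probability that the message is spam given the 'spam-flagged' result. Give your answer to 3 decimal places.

P(H | E) ≈ 0.925

Write H for 'the message is spam'. Prior odds H:¬H = 0.203/0.797 = 0.25471. For the 'spam-flagged' outcome, the likelihood ratio is 0.779/0.016 = 48.688.
Posterior odds = 0.25471 × 48.688 = 12.401, so P(H|E) = 12.401/(1+12.401) = 0.925.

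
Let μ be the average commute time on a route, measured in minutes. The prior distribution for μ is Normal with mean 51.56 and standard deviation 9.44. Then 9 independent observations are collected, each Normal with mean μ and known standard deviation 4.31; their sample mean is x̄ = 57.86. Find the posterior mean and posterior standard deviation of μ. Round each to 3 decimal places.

With known σ, the Normal prior is conjugate. Weight on the data is w = (n/σ²)/(n/σ² + 1/τ₀²) = 0.484494/(0.484494+0.0112216) = 0.97736.
Posterior mean = w·x̄ + (1−w)·μ₀ = 0.97736·57.86 + 0.022637·51.56 = 57.717. Posterior variance = 1/(0.484494+0.0112216) = 2.01729, so SD = 1.420.

Posterior mean ≈ 57.717; posterior SD ≈ 1.420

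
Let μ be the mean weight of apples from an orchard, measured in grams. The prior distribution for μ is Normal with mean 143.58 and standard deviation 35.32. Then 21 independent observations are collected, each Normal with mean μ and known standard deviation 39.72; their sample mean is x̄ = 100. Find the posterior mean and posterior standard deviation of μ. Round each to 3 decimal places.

Posterior mean ≈ 102.475; posterior SD ≈ 8.418

With known σ, the Normal prior is conjugate. Weight on the data is w = (n/σ²)/(n/σ² + 1/τ₀²) = 0.0133107/(0.0133107+0.00080160) = 0.94320.
Posterior mean = w·x̄ + (1−w)·μ₀ = 0.94320·100 + 0.056802·143.58 = 102.475. Posterior variance = 1/(0.0133107+0.00080160) = 70.8602, so SD = 8.418.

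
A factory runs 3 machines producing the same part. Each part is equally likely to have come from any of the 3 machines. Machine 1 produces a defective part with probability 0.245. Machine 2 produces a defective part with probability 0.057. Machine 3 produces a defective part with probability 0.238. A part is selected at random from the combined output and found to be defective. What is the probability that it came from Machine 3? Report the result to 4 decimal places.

Tabulate prior·likelihood by source: [1] prior 0.333333, lik 0.245, product 0.08167; [2] prior 0.333333, lik 0.057, product 0.01900; [3] prior 0.333333, lik 0.238, product 0.07933.
Normalizing constant = 0.18000; the posterior for Machine 3 is its product over the sum, 0.07933/0.18000 = 0.4407.

Posterior probability ≈ 0.4407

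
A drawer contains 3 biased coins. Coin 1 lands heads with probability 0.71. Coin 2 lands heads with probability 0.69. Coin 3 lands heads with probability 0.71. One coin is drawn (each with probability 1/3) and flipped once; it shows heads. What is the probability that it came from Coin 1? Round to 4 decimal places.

Tabulate prior·likelihood by source: [1] prior 0.333333, lik 0.71, product 0.2367; [2] prior 0.333333, lik 0.69, product 0.2300; [3] prior 0.333333, lik 0.71, product 0.2367.
Normalizing constant = 0.70333; the posterior for Coin 1 is its product over the sum, 0.2367/0.70333 = 0.3365.

Posterior probability ≈ 0.3365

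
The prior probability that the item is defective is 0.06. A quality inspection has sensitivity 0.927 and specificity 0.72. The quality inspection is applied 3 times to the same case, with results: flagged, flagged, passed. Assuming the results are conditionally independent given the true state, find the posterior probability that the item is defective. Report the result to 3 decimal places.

Let H be the event that the item is defective; start with P(H) = 0.06. P('flagged'|H) = 0.927, P('flagged'|¬H) = 0.28.
Update on result 1 ('flagged'): P(H) ← 0.927·0.0600 / (0.927·0.0600 + 0.28·0.9400) = 0.055620/0.31882 = 0.1745.
Update on result 2 ('flagged'): P(H) ← 0.927·0.1745 / (0.927·0.1745 + 0.28·0.8255) = 0.16172/0.39287 = 0.4116.
Update on result 3 ('passed'): P(H) ← 0.073·0.4116 / (0.073·0.4116 + 0.72·0.5884) = 0.030049/0.45367 = 0.0662.

Posterior P(H) ≈ 0.066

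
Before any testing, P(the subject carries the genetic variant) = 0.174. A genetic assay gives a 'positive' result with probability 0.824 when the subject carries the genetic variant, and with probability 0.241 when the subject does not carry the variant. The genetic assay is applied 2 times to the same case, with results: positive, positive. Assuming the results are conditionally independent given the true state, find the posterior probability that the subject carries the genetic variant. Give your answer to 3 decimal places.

Posterior P(H) ≈ 0.711

Let H be the event that the subject carries the genetic variant; start with P(H) = 0.174. P('positive'|H) = 0.824, P('positive'|¬H) = 0.241.
Update on result 1 ('positive'): P(H) ← 0.824·0.1740 / (0.824·0.1740 + 0.241·0.8260) = 0.14338/0.34244 = 0.4187.
Update on result 2 ('positive'): P(H) ← 0.824·0.4187 / (0.824·0.4187 + 0.241·0.5813) = 0.34500/0.48509 = 0.7112.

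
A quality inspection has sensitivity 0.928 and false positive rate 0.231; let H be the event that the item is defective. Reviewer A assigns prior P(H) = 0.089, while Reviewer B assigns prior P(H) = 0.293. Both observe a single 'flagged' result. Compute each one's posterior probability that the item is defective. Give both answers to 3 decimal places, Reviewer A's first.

The likelihood ratio for a 'flagged' result is 0.928/0.231 = 4.0173.
Reviewer A: prior odds 0.089/0.911 = 0.097695; posterior odds 0.39247; posterior probability 0.282.
Reviewer B: prior odds 0.293/0.707 = 0.41443; posterior odds 1.6649; posterior probability 0.625.

Reviewer A: 0.282; Reviewer B: 0.625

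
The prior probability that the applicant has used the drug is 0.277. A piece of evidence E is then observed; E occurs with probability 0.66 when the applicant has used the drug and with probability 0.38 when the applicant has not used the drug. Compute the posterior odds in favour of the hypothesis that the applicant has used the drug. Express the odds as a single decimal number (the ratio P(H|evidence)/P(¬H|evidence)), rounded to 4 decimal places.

Prior odds = 0.277/(1−0.277) = 0.38313. In log-odds, ln(0.38313) = -0.95939.
Add log likelihood ratio: ln(1.7368) = 0.55207.
Posterior log-odds = -0.40732, so posterior odds = exp(-0.40732) = 0.66543.

Posterior odds ≈ 0.6654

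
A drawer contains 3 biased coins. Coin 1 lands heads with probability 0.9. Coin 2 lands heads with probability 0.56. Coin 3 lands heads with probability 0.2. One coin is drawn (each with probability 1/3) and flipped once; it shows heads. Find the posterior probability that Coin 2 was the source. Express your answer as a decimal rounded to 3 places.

Posterior probability ≈ 0.337

P(heads|C1) = 0.9; P(heads|C2) = 0.56; P(heads|C3) = 0.2.
Prior × likelihood for each source: 0.333333·0.9=0.3000, 0.333333·0.56=0.1867, 0.333333·0.2=0.06667. Summing gives P(heads) = 0.55333.
P(Coin 2 | heads) = 0.1867 / 0.55333 = 0.337.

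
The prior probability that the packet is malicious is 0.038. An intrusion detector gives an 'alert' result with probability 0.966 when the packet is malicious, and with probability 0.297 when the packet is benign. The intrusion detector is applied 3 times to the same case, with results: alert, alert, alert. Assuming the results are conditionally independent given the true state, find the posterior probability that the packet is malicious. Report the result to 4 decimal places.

With H the event that the packet is malicious, the joint likelihood of the observed sequence is P(data|H) = 0.966·0.966·0.966 = 0.90143 and P(data|¬H) = 0.297·0.297·0.297 = 0.026198.
Bayes: P(H|data) = 0.038·0.90143 / (0.038·0.90143 + 0.962·0.026198) = 0.034254/0.059457 = 0.5761.

Posterior P(H) ≈ 0.5761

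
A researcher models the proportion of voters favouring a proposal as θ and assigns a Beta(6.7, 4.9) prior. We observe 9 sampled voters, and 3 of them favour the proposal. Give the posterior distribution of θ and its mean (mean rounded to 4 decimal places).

Posterior: Beta(9.7, 10.9); mean ≈ 0.4709

Observing 3 successes and 6 failures updates Beta(6.7, 4.9) by adding the success and failure counts to the two shape parameters: α = 6.7+3 = 9.7, β = 4.9+6 = 10.9.
Posterior mean = α/(α+β) = 9.7/20.6 = 0.4709.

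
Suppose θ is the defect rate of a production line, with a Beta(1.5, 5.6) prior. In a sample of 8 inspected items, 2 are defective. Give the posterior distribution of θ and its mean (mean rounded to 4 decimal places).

Observing 2 successes and 6 failures updates Beta(1.5, 5.6) by adding the success and failure counts to the two shape parameters: α = 1.5+2 = 3.5, β = 5.6+6 = 11.6.
Posterior mean = α/(α+β) = 3.5/15.1 = 0.2318.

Posterior: Beta(3.5, 11.6); mean ≈ 0.2318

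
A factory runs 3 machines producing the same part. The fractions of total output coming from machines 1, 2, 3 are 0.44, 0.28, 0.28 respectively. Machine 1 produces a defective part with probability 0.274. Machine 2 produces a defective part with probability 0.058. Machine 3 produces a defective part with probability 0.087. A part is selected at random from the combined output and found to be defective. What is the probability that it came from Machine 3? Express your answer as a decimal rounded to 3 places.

Posterior probability ≈ 0.151

Tabulate prior·likelihood by source: [1] prior 0.44, lik 0.274, product 0.1206; [2] prior 0.28, lik 0.058, product 0.01624; [3] prior 0.28, lik 0.087, product 0.02436.
Normalizing constant = 0.16116; the posterior for Machine 3 is its product over the sum, 0.02436/0.16116 = 0.151.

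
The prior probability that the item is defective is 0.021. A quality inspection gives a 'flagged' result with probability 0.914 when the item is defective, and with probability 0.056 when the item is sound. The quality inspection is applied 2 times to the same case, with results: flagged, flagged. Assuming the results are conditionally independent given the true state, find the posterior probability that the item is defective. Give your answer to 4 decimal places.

Posterior P(H) ≈ 0.8511

With H the event that the item is defective, the joint likelihood of the observed sequence is P(data|H) = 0.914·0.914 = 0.83540 and P(data|¬H) = 0.056·0.056 = 0.0031360.
Bayes: P(H|data) = 0.021·0.83540 / (0.021·0.83540 + 0.979·0.0031360) = 0.017543/0.020613 = 0.8511.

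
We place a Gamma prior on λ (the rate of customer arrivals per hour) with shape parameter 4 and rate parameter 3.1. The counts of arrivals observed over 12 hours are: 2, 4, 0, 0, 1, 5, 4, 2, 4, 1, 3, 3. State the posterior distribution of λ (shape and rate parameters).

Total count ∑xᵢ = 29 over n = 12 hours.
Gamma is conjugate to the Poisson likelihood: posterior is Gamma(shape = 4+29 = 33, rate = 3.1+12 = 15.1).

Posterior: Gamma(shape=33, rate=15.1)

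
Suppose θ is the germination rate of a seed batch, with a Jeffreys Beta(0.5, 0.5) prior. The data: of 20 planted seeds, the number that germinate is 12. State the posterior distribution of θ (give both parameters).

Observing 12 successes and 8 failures updates Beta(0.5, 0.5) by adding the success and failure counts to the two shape parameters: α = 0.5+12 = 12.5, β = 0.5+8 = 8.5.

Posterior: Beta(12.5, 8.5)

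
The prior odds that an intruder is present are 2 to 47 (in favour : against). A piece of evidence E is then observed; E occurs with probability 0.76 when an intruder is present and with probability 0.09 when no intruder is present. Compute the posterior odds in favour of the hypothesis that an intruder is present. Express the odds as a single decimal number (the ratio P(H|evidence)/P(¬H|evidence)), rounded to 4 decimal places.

Posterior odds ≈ 0.3593

Prior odds = 2/47 = 0.042553. In log-odds, ln(0.042553) = -3.1570.
Add log likelihood ratio: ln(8.4444) = 2.1335.
Posterior log-odds = -1.0235, so posterior odds = exp(-1.0235) = 0.35934.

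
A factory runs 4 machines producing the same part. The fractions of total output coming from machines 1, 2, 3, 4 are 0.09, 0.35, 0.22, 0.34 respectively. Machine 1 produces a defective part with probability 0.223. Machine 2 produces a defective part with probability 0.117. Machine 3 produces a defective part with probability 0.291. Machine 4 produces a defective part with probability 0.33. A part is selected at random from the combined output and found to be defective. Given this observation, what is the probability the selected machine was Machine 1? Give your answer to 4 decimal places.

P(defective|M1) = 0.223; P(defective|M2) = 0.117; P(defective|M3) = 0.291; P(defective|M4) = 0.33.
Prior × likelihood for each source: 0.09·0.223=0.02007, 0.35·0.117=0.04095, 0.22·0.291=0.06402, 0.34·0.33=0.1122. Summing gives P(defective) = 0.23724.
P(Machine 1 | defective) = 0.02007 / 0.23724 = 0.0846.

Posterior probability ≈ 0.0846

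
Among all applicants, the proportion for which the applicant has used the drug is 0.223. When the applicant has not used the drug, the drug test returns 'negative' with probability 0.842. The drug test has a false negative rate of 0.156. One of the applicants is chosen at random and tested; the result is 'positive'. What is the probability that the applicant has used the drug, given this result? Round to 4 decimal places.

P(H | E) ≈ 0.6052

Let H be the event that the applicant has used the drug. P(H) = 0.223, so P(¬H) = 0.777. With E the 'positive' result, P(E|H) = 0.844 and P(E|¬H) = 0.158.
P(E) = 0.844·0.223 + 0.158·0.777 = 0.18821 + 0.12277 = 0.31098.
By Bayes' theorem, P(H|E) = 0.18821 / 0.31098 = 0.6052.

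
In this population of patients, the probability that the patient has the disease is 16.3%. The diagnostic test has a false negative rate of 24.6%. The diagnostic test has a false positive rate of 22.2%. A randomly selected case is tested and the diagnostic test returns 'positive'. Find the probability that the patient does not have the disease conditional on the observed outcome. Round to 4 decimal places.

P(¬H | E) ≈ 0.6019

Let H be the event that the patient has the disease. P(H) = 0.163, so P(¬H) = 0.837. With E the 'positive' result, P(E|H) = 0.754 and P(E|¬H) = 0.222.
P(E) = 0.754·0.163 + 0.222·0.837 = 0.12290 + 0.18581 = 0.30872.
By Bayes' theorem, P(H|E) = 0.12290 / 0.30872 = 0.3981. Hence P(¬H|E) = 1 − 0.3981 = 0.6019.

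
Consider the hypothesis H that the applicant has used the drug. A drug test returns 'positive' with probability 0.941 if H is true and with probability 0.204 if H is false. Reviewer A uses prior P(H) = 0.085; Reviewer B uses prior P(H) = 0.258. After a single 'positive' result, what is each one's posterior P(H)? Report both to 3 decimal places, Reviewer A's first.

Reviewer A: 0.300; Reviewer B: 0.616

P('+'|H) = 0.941, P('+'|¬H) = 0.204.
Reviewer A: numerator 0.941·0.085 = 0.079985; evidence = 0.079985+0.204·0.915 = 0.26665; posterior = 0.300.
Reviewer B: numerator 0.941·0.258 = 0.24278; evidence = 0.24278+0.204·0.742 = 0.39415; posterior = 0.616.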